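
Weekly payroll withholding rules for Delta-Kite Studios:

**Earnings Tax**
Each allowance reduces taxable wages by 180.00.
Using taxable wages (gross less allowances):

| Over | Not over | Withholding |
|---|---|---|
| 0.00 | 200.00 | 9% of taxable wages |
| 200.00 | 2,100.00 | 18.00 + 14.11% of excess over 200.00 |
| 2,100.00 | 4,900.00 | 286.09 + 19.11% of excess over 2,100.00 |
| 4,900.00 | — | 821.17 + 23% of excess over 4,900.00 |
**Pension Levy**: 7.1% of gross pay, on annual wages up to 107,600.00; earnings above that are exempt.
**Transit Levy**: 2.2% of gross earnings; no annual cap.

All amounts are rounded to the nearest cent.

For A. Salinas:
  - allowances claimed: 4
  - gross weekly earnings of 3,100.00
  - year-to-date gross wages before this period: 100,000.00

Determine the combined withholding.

627.90

Earnings Tax: taxable = 3,100.00 − 4×180.00 = 2,380.00
  286.09 + 19.11% × (2,380.00 − 2,100.00) = 286.09 + 19.11% × 280.00 = 339.60
Pension Levy: 7.1% × 3,100.00 = 220.10
Transit Levy: 2.2% × 3,100.00 = 68.20
Total: 339.60 + 220.10 + 68.20 = 627.90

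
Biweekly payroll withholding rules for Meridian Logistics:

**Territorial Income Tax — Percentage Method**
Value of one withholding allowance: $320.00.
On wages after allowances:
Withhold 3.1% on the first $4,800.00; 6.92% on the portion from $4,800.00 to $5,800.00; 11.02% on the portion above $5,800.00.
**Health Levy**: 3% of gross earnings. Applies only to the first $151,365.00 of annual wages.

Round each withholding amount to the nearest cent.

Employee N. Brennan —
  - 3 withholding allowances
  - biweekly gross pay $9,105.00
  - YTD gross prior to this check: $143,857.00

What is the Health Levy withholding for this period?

Health Levy: cap $151,365.00 − YTD $143,857.00 = $7,508.00 subject; 3% × $7,508.00 = $225.24

$225.24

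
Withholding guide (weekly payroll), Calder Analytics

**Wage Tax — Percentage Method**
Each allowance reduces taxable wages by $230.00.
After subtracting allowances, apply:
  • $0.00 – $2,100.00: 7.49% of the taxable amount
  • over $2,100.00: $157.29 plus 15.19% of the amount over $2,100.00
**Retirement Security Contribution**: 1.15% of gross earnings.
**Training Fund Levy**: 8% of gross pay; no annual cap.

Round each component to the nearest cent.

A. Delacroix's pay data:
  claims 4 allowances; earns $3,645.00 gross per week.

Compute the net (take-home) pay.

$3,059.25

Wage Tax: taxable = $3,645.00 − 4×$230.00 = $2,725.00
  $157.29 + 15.19% × ($2,725.00 − $2,100.00) = $157.29 + 15.19% × $625.00 = $252.23
Retirement Security Contribution: 1.15% × $3,645.00 = $41.92
Training Fund Levy: 8% × $3,645.00 = $291.60
Total withheld: $252.23 + $41.92 + $291.60 = $585.75
Net pay: $3,645.00 − $585.75 = $3,059.25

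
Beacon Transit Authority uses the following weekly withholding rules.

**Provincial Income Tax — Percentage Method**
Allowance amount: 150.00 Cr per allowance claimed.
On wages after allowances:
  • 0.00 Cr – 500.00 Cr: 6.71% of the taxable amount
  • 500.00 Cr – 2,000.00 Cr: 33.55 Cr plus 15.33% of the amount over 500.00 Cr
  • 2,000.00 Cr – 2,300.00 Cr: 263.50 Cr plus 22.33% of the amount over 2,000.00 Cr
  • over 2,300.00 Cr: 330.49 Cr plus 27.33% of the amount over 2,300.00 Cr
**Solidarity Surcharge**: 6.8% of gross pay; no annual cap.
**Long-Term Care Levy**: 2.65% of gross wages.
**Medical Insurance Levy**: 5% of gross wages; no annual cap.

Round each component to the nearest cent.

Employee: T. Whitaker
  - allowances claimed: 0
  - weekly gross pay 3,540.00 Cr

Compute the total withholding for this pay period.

1,180.91 Cr

Provincial Income Tax: taxable = 3,540.00 Cr
  330.49 Cr + 27.33% × (3,540.00 Cr − 2,300.00 Cr) = 330.49 Cr + 27.33% × 1,240.00 Cr = 669.38 Cr
Solidarity Surcharge: 6.8% × 3,540.00 Cr = 240.72 Cr
Long-Term Care Levy: 2.65% × 3,540.00 Cr = 93.81 Cr
Medical Insurance Levy: 5% × 3,540.00 Cr = 177.00 Cr
Total: 669.38 Cr + 240.72 Cr + 93.81 Cr + 177.00 Cr = 1,180.91 Cr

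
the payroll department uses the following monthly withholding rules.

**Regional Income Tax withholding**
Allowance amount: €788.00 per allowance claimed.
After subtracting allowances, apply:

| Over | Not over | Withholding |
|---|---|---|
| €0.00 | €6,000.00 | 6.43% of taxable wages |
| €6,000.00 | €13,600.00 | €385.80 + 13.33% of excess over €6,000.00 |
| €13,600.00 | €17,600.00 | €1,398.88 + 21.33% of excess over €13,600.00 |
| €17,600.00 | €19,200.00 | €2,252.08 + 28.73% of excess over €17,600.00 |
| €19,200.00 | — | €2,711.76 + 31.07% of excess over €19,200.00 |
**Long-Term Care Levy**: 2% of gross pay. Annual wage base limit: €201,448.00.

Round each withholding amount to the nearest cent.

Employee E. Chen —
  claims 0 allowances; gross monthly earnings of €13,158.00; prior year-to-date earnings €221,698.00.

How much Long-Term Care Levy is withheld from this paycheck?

Long-Term Care Levy: YTD €221,698.00 ≥ cap €201,448.00 → €0.00

€0.00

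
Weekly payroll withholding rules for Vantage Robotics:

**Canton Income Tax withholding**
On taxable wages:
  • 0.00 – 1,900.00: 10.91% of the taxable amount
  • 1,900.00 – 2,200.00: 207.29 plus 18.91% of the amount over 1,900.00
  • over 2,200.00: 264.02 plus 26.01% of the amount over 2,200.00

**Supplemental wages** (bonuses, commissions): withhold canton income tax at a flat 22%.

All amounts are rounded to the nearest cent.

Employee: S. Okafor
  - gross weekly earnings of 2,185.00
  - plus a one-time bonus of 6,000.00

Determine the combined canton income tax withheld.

Canton Income Tax: taxable = 2,185.00
  207.29 + 18.91% × (2,185.00 − 1,900.00) = 207.29 + 18.91% × 285.00 = 261.18
Supplemental (22% flat on bonus): 22% × 6,000.00 = 1,320.00
Total canton income tax: 261.18 + 1,320.00 = 1,581.18

1,581.18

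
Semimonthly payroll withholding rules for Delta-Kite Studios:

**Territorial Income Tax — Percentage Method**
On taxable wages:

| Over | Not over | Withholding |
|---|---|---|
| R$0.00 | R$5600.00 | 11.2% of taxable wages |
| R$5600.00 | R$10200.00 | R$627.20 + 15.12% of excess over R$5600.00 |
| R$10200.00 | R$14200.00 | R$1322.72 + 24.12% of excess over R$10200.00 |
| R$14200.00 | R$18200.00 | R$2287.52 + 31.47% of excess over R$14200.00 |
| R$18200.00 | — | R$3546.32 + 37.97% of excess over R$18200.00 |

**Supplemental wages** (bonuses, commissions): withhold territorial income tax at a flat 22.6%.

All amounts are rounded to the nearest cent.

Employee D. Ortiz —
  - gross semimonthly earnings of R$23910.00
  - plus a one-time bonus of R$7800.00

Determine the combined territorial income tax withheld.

R$7477.21

Territorial Income Tax: taxable = R$23910.00
  R$3546.32 + 37.97% × (R$23910.00 − R$18200.00) = R$3546.32 + 37.97% × R$5710.00 = R$5714.41
Supplemental (22.6% flat on bonus): 22.6% × R$7800.00 = R$1762.80
Total territorial income tax: R$5714.41 + R$1762.80 = R$7477.21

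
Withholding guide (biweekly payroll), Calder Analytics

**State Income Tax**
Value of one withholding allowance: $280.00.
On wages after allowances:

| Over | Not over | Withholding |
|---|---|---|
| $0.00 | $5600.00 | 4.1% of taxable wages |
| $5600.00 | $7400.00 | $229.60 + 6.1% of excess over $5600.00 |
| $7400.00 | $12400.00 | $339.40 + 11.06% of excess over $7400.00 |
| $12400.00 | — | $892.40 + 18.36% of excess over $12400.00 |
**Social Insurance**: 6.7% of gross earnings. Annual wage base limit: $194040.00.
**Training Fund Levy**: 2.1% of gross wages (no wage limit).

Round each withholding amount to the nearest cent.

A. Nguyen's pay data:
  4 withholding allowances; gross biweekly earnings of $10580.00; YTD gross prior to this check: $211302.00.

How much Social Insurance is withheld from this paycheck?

Social Insurance: YTD $211302.00 ≥ cap $194040.00 → $0.00

$0.00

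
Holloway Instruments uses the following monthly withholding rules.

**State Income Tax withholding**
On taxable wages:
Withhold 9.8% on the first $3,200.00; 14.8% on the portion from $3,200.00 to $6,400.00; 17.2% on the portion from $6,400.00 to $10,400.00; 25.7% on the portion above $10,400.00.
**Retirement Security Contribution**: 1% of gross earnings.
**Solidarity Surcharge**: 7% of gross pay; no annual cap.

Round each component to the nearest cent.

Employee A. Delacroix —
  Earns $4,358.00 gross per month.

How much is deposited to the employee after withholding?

State Income Tax: taxable = $4,358.00
  $313.60 + 14.8% × ($4,358.00 − $3,200.00) = $313.60 + 14.8% × $1,158.00 = $484.98
Retirement Security Contribution: 1% × $4,358.00 = $43.58
Solidarity Surcharge: 7% × $4,358.00 = $305.06
Total withheld: $484.98 + $43.58 + $305.06 = $833.62
Net pay: $4,358.00 − $833.62 = $3,524.38

$3,524.38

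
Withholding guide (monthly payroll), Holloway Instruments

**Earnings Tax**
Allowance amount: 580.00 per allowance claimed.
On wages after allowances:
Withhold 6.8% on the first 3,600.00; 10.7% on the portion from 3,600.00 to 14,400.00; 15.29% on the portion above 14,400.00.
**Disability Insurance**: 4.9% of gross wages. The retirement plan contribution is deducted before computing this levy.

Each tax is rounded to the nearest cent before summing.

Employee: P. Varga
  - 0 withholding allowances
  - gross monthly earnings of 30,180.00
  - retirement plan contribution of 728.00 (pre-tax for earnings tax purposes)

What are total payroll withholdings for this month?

5,145.00

Earnings Tax: taxable = 30,180.00 − 728.00 = 29,452.00
  1,400.40 + 15.29% × (29,452.00 − 14,400.00) = 1,400.40 + 15.29% × 15,052.00 = 3,701.85
Disability Insurance: 4.9% × 29,452.00 = 1,443.15
Total: 3,701.85 + 1,443.15 = 5,145.00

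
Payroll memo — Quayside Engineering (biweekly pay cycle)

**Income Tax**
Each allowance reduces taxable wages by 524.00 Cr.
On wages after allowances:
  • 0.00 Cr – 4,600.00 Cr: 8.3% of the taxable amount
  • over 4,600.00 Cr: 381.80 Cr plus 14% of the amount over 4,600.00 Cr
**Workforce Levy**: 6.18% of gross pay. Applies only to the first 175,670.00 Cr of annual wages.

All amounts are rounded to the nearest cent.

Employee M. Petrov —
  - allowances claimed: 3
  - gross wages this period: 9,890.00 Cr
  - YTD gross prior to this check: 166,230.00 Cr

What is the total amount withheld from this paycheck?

Income Tax: taxable = 9,890.00 Cr − 3×524.00 Cr = 8,318.00 Cr
  381.80 Cr + 14% × (8,318.00 Cr − 4,600.00 Cr) = 381.80 Cr + 14% × 3,718.00 Cr = 902.32 Cr
Workforce Levy: cap 175,670.00 Cr − YTD 166,230.00 Cr = 9,440.00 Cr subject; 6.18% × 9,440.00 Cr = 583.39 Cr
Total: 902.32 Cr + 583.39 Cr = 1,485.71 Cr

1,485.71 Cr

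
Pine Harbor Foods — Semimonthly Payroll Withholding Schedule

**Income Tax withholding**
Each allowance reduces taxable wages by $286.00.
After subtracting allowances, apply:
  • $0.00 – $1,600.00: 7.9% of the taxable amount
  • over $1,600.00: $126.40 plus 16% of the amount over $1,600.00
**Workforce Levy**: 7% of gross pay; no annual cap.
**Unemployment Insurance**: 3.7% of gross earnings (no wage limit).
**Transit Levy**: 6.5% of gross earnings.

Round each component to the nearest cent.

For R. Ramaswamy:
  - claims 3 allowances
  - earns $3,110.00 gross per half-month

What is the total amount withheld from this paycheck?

$765.64

Income Tax: taxable = $3,110.00 − 3×$286.00 = $2,252.00
  $126.40 + 16% × ($2,252.00 − $1,600.00) = $126.40 + 16% × $652.00 = $230.72
Workforce Levy: 7% × $3,110.00 = $217.70
Unemployment Insurance: 3.7% × $3,110.00 = $115.07
Transit Levy: 6.5% × $3,110.00 = $202.15
Total: $230.72 + $217.70 + $115.07 + $202.15 = $765.64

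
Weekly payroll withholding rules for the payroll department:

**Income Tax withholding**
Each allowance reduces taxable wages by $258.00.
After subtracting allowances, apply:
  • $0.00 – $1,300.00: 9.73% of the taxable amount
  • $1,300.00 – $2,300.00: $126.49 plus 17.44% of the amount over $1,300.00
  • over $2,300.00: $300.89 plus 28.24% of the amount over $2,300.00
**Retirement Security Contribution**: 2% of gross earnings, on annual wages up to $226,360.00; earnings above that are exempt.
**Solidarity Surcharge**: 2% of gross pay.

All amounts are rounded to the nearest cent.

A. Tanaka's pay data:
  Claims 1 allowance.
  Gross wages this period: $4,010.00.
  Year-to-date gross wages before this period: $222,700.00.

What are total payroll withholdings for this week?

Income Tax: taxable = $4,010.00 − 1×$258.00 = $3,752.00
  $300.89 + 28.24% × ($3,752.00 − $2,300.00) = $300.89 + 28.24% × $1,452.00 = $710.93
Retirement Security Contribution: cap $226,360.00 − YTD $222,700.00 = $3,660.00 subject; 2% × $3,660.00 = $73.20
Solidarity Surcharge: 2% × $4,010.00 = $80.20
Total: $710.93 + $73.20 + $80.20 = $864.33

$864.33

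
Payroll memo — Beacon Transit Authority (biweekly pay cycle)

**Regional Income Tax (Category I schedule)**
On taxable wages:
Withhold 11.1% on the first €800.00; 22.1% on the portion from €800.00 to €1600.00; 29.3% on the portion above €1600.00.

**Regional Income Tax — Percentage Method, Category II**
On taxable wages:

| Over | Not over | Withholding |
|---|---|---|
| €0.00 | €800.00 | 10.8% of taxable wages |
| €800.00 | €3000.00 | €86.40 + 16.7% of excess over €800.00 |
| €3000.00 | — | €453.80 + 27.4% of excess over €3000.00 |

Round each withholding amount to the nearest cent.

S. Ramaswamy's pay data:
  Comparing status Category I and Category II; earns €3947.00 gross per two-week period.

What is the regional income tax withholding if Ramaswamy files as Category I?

Regional Income Tax (Category I): taxable = €3947.00
  €265.60 + 29.3% × (€3947.00 − €1600.00) = €265.60 + 29.3% × €2347.00 = €953.27

€953.27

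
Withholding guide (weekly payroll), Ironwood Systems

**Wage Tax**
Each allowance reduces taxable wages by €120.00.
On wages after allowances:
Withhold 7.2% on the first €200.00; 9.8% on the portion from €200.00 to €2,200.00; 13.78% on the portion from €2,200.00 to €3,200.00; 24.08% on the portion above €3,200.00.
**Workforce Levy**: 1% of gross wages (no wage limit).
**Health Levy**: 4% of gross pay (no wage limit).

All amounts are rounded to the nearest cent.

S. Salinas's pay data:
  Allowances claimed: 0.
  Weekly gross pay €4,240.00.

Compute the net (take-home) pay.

Wage Tax: taxable = €4,240.00
  €348.20 + 24.08% × (€4,240.00 − €3,200.00) = €348.20 + 24.08% × €1,040.00 = €598.63
Workforce Levy: 1% × €4,240.00 = €42.40
Health Levy: 4% × €4,240.00 = €169.60
Total withheld: €598.63 + €42.40 + €169.60 = €810.63
Net pay: €4,240.00 − €810.63 = €3,429.37

€3,429.37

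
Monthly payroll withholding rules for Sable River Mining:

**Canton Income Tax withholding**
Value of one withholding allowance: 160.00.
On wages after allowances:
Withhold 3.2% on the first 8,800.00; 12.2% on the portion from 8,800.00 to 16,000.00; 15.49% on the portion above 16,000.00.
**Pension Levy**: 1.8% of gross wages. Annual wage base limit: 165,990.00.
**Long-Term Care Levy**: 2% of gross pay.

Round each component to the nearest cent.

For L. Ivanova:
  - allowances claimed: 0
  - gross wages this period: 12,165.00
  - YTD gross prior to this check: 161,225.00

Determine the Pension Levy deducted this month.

Pension Levy: cap 165,990.00 − YTD 161,225.00 = 4,765.00 subject; 1.8% × 4,765.00 = 85.77

85.77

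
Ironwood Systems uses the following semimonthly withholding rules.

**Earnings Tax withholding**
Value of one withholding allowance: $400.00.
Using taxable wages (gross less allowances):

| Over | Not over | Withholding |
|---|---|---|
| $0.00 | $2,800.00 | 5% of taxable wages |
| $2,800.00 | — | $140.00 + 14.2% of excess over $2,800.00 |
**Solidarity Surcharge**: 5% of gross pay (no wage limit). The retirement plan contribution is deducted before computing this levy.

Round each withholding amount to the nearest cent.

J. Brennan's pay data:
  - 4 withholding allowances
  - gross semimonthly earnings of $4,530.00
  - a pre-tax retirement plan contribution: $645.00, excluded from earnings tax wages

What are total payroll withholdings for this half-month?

$308.50

Earnings Tax: taxable = $4,530.00 − $645.00 − 4×$400.00 = $2,285.00
  5% × $2,285.00 = $114.25
Solidarity Surcharge: 5% × $3,885.00 = $194.25
Total: $114.25 + $194.25 = $308.50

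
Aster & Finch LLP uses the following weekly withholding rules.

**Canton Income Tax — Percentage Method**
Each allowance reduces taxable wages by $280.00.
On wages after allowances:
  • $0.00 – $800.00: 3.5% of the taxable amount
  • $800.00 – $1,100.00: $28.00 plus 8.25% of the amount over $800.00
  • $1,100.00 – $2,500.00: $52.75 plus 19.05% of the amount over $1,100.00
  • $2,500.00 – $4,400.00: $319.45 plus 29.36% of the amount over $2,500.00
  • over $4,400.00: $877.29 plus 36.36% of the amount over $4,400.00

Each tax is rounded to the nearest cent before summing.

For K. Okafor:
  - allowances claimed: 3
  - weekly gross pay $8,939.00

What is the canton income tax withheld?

Canton Income Tax: taxable = $8,939.00 − 3×$280.00 = $8,099.00
  $877.29 + 36.36% × ($8,099.00 − $4,400.00) = $877.29 + 36.36% × $3,699.00 = $2,222.25

$2,222.25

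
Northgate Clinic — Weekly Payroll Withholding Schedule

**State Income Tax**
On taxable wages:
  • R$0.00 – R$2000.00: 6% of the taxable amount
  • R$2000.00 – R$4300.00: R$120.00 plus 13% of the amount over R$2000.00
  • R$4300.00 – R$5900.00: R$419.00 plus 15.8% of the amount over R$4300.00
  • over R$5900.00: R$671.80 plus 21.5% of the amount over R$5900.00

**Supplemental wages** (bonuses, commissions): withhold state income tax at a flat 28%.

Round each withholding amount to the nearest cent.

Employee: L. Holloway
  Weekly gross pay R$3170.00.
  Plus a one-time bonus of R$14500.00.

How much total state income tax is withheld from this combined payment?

State Income Tax: taxable = R$3170.00
  R$120.00 + 13% × (R$3170.00 − R$2000.00) = R$120.00 + 13% × R$1170.00 = R$272.10
Supplemental (28% flat on bonus): 28% × R$14500.00 = R$4060.00
Total state income tax: R$272.10 + R$4060.00 = R$4332.10

R$4332.10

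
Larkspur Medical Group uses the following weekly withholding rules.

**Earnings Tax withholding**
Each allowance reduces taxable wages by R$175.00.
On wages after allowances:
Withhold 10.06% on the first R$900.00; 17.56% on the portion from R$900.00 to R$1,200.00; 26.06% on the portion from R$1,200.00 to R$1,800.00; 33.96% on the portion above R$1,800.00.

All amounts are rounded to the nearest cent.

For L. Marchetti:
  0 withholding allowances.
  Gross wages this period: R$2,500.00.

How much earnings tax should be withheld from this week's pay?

Earnings Tax: taxable = R$2,500.00
  R$299.58 + 33.96% × (R$2,500.00 − R$1,800.00) = R$299.58 + 33.96% × R$700.00 = R$537.30

R$537.30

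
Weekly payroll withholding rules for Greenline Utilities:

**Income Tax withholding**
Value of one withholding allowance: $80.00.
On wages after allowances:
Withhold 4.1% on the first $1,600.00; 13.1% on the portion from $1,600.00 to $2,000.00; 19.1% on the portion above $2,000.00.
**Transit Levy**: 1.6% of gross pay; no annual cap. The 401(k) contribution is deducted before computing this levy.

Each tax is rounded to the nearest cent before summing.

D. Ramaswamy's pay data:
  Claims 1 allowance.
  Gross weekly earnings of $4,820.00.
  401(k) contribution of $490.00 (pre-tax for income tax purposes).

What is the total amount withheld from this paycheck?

Income Tax: taxable = $4,820.00 − $490.00 − 1×$80.00 = $4,250.00
  $118.00 + 19.1% × ($4,250.00 − $2,000.00) = $118.00 + 19.1% × $2,250.00 = $547.75
Transit Levy: 1.6% × $4,330.00 = $69.28
Total: $547.75 + $69.28 = $617.03

$617.03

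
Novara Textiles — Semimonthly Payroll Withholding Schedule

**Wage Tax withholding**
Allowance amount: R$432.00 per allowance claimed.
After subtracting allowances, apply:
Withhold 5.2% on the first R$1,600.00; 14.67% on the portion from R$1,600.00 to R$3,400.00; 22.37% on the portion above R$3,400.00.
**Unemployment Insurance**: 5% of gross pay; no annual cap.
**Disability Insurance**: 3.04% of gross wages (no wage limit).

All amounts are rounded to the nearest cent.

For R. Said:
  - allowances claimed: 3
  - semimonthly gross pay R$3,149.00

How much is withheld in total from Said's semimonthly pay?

R$373.50

Wage Tax: taxable = R$3,149.00 − 3×R$432.00 = R$1,853.00
  R$83.20 + 14.67% × (R$1,853.00 − R$1,600.00) = R$83.20 + 14.67% × R$253.00 = R$120.32
Unemployment Insurance: 5% × R$3,149.00 = R$157.45
Disability Insurance: 3.04% × R$3,149.00 = R$95.73
Total: R$120.32 + R$157.45 + R$95.73 = R$373.50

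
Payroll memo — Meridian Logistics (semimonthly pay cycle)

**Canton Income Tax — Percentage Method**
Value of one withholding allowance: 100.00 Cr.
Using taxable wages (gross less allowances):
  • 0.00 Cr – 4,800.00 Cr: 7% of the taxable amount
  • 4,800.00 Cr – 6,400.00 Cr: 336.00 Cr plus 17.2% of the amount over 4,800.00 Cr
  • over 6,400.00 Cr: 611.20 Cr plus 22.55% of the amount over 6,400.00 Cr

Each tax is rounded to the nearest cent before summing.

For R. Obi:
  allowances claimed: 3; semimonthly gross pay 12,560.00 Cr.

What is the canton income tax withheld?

Canton Income Tax: taxable = 12,560.00 Cr − 3×100.00 Cr = 12,260.00 Cr
  611.20 Cr + 22.55% × (12,260.00 Cr − 6,400.00 Cr) = 611.20 Cr + 22.55% × 5,860.00 Cr = 1,932.63 Cr

1,932.63 Cr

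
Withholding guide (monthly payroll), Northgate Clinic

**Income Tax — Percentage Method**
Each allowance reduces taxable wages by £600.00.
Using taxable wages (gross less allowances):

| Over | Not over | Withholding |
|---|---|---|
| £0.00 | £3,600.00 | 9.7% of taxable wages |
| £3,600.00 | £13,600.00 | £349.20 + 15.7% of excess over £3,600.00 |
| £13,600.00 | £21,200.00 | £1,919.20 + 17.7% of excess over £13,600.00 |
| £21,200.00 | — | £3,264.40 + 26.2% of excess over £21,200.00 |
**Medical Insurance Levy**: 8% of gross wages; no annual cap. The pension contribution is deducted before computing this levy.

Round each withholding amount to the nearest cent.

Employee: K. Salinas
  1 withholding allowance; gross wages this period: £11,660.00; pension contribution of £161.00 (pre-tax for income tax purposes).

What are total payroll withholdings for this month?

£2,415.06

Income Tax: taxable = £11,660.00 − £161.00 − 1×£600.00 = £10,899.00
  £349.20 + 15.7% × (£10,899.00 − £3,600.00) = £349.20 + 15.7% × £7,299.00 = £1,495.14
Medical Insurance Levy: 8% × £11,499.00 = £919.92
Total: £1,495.14 + £919.92 = £2,415.06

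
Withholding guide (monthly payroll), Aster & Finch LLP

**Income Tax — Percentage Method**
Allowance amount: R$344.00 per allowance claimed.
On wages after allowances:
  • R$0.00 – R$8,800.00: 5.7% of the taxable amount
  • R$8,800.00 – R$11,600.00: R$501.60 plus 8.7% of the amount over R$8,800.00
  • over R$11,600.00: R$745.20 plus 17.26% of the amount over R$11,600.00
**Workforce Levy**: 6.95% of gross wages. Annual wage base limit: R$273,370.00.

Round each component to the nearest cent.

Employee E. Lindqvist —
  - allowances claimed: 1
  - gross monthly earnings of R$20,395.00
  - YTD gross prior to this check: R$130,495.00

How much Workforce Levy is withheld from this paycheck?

Workforce Levy: 6.95% × R$20,395.00 = R$1,417.45

R$1,417.45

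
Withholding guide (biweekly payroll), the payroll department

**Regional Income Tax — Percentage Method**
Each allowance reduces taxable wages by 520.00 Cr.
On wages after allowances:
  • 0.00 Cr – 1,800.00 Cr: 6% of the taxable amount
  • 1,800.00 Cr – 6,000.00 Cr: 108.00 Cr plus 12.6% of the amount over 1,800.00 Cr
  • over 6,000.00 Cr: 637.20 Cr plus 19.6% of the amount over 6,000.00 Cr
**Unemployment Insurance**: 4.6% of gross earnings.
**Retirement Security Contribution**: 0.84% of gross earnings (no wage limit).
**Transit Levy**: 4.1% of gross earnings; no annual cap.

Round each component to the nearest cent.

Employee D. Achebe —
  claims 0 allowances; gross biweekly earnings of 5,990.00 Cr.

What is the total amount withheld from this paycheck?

Regional Income Tax: taxable = 5,990.00 Cr
  108.00 Cr + 12.6% × (5,990.00 Cr − 1,800.00 Cr) = 108.00 Cr + 12.6% × 4,190.00 Cr = 635.94 Cr
Unemployment Insurance: 4.6% × 5,990.00 Cr = 275.54 Cr
Retirement Security Contribution: 0.84% × 5,990.00 Cr = 50.32 Cr
Transit Levy: 4.1% × 5,990.00 Cr = 245.59 Cr
Total: 635.94 Cr + 275.54 Cr + 50.32 Cr + 245.59 Cr = 1,207.39 Cr

1,207.39 Cr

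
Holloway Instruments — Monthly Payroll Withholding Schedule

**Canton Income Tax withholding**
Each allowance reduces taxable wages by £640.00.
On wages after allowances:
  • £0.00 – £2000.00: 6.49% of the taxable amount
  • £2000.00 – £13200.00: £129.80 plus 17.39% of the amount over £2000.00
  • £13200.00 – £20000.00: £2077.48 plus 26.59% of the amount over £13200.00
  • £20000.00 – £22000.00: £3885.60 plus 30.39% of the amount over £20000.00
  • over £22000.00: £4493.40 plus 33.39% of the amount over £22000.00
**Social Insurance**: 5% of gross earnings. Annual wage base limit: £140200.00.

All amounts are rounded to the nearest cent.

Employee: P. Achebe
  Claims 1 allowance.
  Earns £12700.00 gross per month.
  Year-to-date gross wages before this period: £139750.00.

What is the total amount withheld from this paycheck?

Canton Income Tax: taxable = £12700.00 − 1×£640.00 = £12060.00
  £129.80 + 17.39% × (£12060.00 − £2000.00) = £129.80 + 17.39% × £10060.00 = £1879.23
Social Insurance: cap £140200.00 − YTD £139750.00 = £450.00 subject; 5% × £450.00 = £22.50
Total: £1879.23 + £22.50 = £1901.73

£1901.73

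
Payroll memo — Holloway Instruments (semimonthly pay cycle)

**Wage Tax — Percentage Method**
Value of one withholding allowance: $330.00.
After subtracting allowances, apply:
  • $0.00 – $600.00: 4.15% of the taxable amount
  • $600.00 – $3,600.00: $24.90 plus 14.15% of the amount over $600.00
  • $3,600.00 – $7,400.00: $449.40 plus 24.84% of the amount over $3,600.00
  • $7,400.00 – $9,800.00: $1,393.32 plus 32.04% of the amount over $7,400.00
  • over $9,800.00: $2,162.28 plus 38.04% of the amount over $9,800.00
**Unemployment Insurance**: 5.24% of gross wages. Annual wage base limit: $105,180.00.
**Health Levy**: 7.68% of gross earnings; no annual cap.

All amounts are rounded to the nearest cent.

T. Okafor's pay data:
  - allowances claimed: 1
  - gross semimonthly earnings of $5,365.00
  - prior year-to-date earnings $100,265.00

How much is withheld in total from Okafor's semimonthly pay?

$1,475.43

Wage Tax: taxable = $5,365.00 − 1×$330.00 = $5,035.00
  $449.40 + 24.84% × ($5,035.00 − $3,600.00) = $449.40 + 24.84% × $1,435.00 = $805.85
Unemployment Insurance: cap $105,180.00 − YTD $100,265.00 = $4,915.00 subject; 5.24% × $4,915.00 = $257.55
Health Levy: 7.68% × $5,365.00 = $412.03
Total: $805.85 + $257.55 + $412.03 = $1,475.43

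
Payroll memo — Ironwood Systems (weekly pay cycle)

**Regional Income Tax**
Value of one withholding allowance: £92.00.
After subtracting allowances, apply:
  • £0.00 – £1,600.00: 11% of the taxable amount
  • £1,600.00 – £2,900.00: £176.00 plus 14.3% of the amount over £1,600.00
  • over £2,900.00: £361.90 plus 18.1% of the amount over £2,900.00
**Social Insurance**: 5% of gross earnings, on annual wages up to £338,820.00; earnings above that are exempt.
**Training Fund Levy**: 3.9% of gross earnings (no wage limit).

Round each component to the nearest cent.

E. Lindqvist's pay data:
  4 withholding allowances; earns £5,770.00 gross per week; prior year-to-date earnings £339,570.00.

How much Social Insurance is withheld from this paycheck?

Social Insurance: YTD £339,570.00 ≥ cap £338,820.00 → £0.00

£0.00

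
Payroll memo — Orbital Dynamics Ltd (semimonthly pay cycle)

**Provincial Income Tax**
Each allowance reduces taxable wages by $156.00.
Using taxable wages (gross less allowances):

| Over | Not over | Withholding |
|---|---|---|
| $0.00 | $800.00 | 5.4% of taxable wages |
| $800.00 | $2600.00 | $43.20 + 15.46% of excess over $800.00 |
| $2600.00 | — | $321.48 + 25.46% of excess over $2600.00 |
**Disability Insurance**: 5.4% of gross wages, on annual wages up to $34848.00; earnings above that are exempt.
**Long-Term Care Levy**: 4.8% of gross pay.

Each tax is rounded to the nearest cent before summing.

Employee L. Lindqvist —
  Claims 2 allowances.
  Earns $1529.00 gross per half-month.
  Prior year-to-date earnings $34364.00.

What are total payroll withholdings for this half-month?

$207.20

Provincial Income Tax: taxable = $1529.00 − 2×$156.00 = $1217.00
  $43.20 + 15.46% × ($1217.00 − $800.00) = $43.20 + 15.46% × $417.00 = $107.67
Disability Insurance: cap $34848.00 − YTD $34364.00 = $484.00 subject; 5.4% × $484.00 = $26.14
Long-Term Care Levy: 4.8% × $1529.00 = $73.39
Total: $107.67 + $26.14 + $73.39 = $207.20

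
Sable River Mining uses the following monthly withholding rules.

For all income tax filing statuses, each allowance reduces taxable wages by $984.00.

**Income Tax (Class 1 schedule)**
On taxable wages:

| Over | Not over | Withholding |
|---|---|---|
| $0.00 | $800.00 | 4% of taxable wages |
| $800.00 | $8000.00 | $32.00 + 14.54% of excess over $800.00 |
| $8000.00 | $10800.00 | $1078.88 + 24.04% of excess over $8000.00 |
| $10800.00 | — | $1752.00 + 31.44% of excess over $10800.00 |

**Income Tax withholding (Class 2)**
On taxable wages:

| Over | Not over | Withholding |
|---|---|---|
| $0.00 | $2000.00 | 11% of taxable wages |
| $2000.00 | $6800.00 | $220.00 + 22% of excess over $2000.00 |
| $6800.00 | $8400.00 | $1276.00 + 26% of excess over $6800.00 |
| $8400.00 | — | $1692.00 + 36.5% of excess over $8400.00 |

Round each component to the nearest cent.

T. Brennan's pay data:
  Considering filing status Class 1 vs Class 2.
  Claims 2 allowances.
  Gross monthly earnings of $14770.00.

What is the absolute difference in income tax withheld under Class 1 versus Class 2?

Income Tax (Class 1): taxable = $14770.00 − 2×$984.00 = $12802.00
  $1752.00 + 31.44% × ($12802.00 − $10800.00) = $1752.00 + 31.44% × $2002.00 = $2381.43
Income Tax (Class 2): taxable = $14770.00 − 2×$984.00 = $12802.00
  $1692.00 + 36.5% × ($12802.00 − $8400.00) = $1692.00 + 36.5% × $4402.00 = $3298.73
Difference: |$2381.43 − $3298.73| = $917.30 (higher under Class 2)

$917.30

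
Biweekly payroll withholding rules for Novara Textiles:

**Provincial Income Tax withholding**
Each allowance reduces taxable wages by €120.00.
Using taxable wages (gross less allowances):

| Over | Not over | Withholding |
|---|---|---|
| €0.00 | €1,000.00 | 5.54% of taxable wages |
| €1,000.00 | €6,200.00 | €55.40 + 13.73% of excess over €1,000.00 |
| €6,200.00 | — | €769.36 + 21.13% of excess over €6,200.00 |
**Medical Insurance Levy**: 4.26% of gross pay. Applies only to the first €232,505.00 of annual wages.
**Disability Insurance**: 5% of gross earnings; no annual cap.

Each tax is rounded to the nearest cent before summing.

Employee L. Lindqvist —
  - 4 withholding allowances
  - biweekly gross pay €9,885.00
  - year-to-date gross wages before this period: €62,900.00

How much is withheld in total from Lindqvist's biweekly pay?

Provincial Income Tax: taxable = €9,885.00 − 4×€120.00 = €9,405.00
  €769.36 + 21.13% × (€9,405.00 − €6,200.00) = €769.36 + 21.13% × €3,205.00 = €1,446.58
Medical Insurance Levy: 4.26% × €9,885.00 = €421.10
Disability Insurance: 5% × €9,885.00 = €494.25
Total: €1,446.58 + €421.10 + €494.25 = €2,361.93

€2,361.93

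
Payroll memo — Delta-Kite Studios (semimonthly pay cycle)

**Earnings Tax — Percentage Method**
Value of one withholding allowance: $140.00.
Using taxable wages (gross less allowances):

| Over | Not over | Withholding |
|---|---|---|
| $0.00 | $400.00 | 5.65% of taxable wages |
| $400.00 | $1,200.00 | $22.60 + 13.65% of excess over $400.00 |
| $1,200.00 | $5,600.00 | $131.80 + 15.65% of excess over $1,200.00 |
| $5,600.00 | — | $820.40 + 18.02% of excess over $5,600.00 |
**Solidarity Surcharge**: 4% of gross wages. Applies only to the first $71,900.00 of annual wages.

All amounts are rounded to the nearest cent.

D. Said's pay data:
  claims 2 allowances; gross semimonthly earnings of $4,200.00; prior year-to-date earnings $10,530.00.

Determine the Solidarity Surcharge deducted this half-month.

Solidarity Surcharge: 4% × $4,200.00 = $168.00

$168.00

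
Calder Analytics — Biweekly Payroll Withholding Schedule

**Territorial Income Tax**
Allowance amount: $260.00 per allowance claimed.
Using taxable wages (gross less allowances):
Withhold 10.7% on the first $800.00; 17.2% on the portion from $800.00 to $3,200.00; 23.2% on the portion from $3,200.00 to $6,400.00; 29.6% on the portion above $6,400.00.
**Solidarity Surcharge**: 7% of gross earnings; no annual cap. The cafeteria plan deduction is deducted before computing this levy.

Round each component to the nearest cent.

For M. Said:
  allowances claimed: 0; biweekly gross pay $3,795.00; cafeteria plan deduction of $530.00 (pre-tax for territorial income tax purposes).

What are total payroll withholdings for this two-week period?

Territorial Income Tax: taxable = $3,795.00 − $530.00 = $3,265.00
  $498.40 + 23.2% × ($3,265.00 − $3,200.00) = $498.40 + 23.2% × $65.00 = $513.48
Solidarity Surcharge: 7% × $3,265.00 = $228.55
Total: $513.48 + $228.55 = $742.03

$742.03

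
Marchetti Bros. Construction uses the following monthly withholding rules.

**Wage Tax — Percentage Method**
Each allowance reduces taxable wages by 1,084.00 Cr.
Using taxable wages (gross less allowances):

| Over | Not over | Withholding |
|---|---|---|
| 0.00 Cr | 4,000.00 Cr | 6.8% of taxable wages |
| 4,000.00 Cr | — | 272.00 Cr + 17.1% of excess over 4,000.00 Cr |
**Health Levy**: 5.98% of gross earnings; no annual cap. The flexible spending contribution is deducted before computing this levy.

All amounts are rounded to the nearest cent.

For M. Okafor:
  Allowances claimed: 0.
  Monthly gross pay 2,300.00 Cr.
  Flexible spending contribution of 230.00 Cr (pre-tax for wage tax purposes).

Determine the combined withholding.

264.55 Cr

Wage Tax: taxable = 2,300.00 Cr − 230.00 Cr = 2,070.00 Cr
  6.8% × 2,070.00 Cr = 140.76 Cr
Health Levy: 5.98% × 2,070.00 Cr = 123.79 Cr
Total: 140.76 Cr + 123.79 Cr = 264.55 Cr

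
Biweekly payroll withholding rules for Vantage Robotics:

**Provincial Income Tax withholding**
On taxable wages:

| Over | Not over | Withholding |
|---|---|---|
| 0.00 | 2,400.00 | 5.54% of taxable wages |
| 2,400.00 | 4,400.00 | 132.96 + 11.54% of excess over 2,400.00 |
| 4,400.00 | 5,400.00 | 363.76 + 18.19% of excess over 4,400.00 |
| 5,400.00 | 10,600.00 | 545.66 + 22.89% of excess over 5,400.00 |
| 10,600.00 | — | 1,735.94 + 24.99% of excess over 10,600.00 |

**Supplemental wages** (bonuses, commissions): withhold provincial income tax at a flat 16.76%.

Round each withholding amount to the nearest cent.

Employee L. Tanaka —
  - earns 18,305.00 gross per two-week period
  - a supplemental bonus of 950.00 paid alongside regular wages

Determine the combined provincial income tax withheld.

Provincial Income Tax: taxable = 18,305.00
  1,735.94 + 24.99% × (18,305.00 − 10,600.00) = 1,735.94 + 24.99% × 7,705.00 = 3,661.42
Supplemental (16.76% flat on bonus): 16.76% × 950.00 = 159.22
Total provincial income tax: 3,661.42 + 159.22 = 3,820.64

3,820.64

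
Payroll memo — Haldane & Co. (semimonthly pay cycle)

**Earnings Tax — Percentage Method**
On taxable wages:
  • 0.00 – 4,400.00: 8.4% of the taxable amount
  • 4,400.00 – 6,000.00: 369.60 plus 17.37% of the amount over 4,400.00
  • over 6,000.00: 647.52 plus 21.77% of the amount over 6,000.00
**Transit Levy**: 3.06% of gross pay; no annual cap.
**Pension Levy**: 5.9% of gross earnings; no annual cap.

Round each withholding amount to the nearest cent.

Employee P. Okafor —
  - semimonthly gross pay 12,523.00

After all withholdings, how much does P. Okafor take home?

9,333.36

Earnings Tax: taxable = 12,523.00
  647.52 + 21.77% × (12,523.00 − 6,000.00) = 647.52 + 21.77% × 6,523.00 = 2,067.58
Transit Levy: 3.06% × 12,523.00 = 383.20
Pension Levy: 5.9% × 12,523.00 = 738.86
Total withheld: 2,067.58 + 383.20 + 738.86 = 3,189.64
Net pay: 12,523.00 − 3,189.64 = 9,333.36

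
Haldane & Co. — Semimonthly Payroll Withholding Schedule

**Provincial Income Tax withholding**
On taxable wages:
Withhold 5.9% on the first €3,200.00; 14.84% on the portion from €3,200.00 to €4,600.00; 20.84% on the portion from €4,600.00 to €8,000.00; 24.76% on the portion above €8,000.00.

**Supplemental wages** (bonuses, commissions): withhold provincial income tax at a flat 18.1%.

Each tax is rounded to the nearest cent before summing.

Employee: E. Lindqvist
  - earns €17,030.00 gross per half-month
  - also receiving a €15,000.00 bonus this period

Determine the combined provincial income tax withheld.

Provincial Income Tax: taxable = €17,030.00
  €1,105.12 + 24.76% × (€17,030.00 − €8,000.00) = €1,105.12 + 24.76% × €9,030.00 = €3,340.95
Supplemental (18.1% flat on bonus): 18.1% × €15,000.00 = €2,715.00
Total provincial income tax: €3,340.95 + €2,715.00 = €6,055.95

€6,055.95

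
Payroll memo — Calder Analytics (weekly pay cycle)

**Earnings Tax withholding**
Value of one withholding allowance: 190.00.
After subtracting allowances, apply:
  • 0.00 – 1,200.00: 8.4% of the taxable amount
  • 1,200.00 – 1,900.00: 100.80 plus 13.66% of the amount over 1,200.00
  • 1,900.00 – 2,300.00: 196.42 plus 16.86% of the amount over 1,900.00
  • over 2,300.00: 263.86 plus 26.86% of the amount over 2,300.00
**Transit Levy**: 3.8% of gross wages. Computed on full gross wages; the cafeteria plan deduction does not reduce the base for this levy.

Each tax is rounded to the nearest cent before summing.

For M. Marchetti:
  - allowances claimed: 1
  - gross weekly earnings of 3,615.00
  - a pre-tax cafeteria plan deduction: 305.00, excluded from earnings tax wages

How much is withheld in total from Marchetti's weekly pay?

Earnings Tax: taxable = 3,615.00 − 305.00 − 1×190.00 = 3,120.00
  263.86 + 26.86% × (3,120.00 − 2,300.00) = 263.86 + 26.86% × 820.00 = 484.11
Transit Levy: 3.8% × 3,615.00 = 137.37
Total: 484.11 + 137.37 = 621.48

621.48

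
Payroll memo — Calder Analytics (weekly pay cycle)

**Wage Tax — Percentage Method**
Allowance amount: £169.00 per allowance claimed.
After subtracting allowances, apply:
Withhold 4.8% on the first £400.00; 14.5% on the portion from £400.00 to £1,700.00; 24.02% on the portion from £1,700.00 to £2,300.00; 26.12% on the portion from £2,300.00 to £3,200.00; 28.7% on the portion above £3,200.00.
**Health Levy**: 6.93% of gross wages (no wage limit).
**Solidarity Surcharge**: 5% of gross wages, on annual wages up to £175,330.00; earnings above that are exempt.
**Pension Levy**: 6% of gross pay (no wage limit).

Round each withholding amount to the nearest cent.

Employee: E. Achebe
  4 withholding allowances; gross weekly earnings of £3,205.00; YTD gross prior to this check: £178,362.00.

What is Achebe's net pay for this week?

Wage Tax: taxable = £3,205.00 − 4×£169.00 = £2,529.00
  £351.82 + 26.12% × (£2,529.00 − £2,300.00) = £351.82 + 26.12% × £229.00 = £411.63
Health Levy: 6.93% × £3,205.00 = £222.11
Solidarity Surcharge: YTD £178,362.00 ≥ cap £175,330.00 → £0.00
Pension Levy: 6% × £3,205.00 = £192.30
Total withheld: £411.63 + £222.11 + £0.00 + £192.30 = £826.04
Net pay: £3,205.00 − £826.04 = £2,378.96

£2,378.96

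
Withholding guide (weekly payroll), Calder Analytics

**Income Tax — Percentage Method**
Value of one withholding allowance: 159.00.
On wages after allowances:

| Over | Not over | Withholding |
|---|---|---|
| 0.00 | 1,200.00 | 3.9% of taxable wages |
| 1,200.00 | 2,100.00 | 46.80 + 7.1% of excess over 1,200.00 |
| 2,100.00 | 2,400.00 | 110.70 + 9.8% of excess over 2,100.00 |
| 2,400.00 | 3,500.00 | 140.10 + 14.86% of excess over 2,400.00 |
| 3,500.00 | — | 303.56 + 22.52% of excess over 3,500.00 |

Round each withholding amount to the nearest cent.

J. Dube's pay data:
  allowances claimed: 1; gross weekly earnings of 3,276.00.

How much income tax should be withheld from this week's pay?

Income Tax: taxable = 3,276.00 − 1×159.00 = 3,117.00
  140.10 + 14.86% × (3,117.00 − 2,400.00) = 140.10 + 14.86% × 717.00 = 246.65

246.65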